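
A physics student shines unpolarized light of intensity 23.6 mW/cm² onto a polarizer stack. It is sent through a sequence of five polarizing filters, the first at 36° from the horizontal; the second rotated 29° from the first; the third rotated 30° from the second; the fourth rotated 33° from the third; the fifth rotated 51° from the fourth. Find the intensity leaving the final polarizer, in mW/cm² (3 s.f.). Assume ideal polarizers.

I ≈ 1.89 mW/cm²

Unpolarized light through the first polarizer → I₁ = 23.6 mW/cm²/2 = 11.8 mW/cm², polarized at 36°.
I₂ = I₁ · cos²(29°) = 11.8 · 0.765 = 9.027 mW/cm².
I₃ = I₂ · cos²(30°) = 9.027 · 0.75 = 6.77 mW/cm².
I₄ = I₃ · cos²(33°) = 6.77 · 0.7034 = 4.762 mW/cm².
I₅ = I₄ · cos²(51°) = 4.762 · 0.396 = 1.886 mW/cm².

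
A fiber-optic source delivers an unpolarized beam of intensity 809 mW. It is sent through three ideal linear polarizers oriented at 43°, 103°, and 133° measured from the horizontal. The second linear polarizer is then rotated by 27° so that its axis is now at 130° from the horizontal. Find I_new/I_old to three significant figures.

Before rotation:
Unpolarized light through the first polarizer → I₁ = ½ I₀, now polarized at 43°.
I₂ = I₁ cos²(103° − 43°) = 0.5 I₀ · cos²(60°) = 0.125 I₀.
I₃ = I₂ cos²(133° − 103°) = 0.125 I₀ · cos²(30°) = 0.09375 I₀.
After rotation:
Unpolarized light through the first polarizer → I₁ = ½ I₀, now polarized at 43°.
I₂ = I₁ cos²(130° − 43°) = 0.5 I₀ · cos²(87°) = 0.00137 I₀.
I₃ = I₂ cos²(133° − 130°) = 0.00137 I₀ · cos²(3°) = 0.001366 I₀.
Ratio = 0.001366 / 0.09375 = 0.01457.

I_new/I_old ≈ 0.0146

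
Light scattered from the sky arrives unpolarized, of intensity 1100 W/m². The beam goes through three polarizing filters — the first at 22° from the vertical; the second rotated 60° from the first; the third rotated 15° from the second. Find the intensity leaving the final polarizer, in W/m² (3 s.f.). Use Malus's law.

Unpolarized light through the first polarizer → I₁ = 1100 W/m²/2 = 550 W/m², polarized at 22°.
I₂ = I₁ · cos²(60°) = 550 · 0.25 = 137.5 W/m².
I₃ = I₂ · cos²(15°) = 137.5 · 0.933 = 128.3 W/m².

I ≈ 128 W/m²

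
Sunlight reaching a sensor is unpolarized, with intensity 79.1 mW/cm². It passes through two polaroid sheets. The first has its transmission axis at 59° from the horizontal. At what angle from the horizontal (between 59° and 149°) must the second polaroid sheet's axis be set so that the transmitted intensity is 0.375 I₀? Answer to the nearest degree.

Unpolarized light through the first polarizer → I₁ = ½ I₀, now polarized at 59°.
Need I₂/I₀ = 0.375, so cos²(θ − 59°) = 0.375 / 0.5 = 0.75.
θ − 59° = arccos(√0.75) = 30.0°, giving θ ≈ 59 + 30.0 = 89.0°.

θ ≈ 89°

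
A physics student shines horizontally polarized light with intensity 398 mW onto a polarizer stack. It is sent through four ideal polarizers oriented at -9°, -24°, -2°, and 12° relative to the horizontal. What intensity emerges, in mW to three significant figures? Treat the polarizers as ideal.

I ≈ 293 mW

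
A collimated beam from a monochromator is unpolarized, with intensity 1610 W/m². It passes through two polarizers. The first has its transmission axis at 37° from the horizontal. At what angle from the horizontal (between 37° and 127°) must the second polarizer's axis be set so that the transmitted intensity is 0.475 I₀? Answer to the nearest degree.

Unpolarized light through the first polarizer → I₁ = ½ I₀, now polarized at 37°.
Need I₂/I₀ = 0.475, so cos²(θ − 37°) = 0.475 / 0.5 = 0.95.
θ − 37° = arccos(√0.95) = 12.9°, giving θ ≈ 37 + 12.9 = 49.9°.

θ ≈ 50°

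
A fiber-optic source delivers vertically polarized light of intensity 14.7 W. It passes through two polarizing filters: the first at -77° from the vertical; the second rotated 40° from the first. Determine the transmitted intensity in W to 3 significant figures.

I ≈ 0.437 W

I₁ = 14.7 W · cos²(77°) = 0.7439 W.
I₂ = I₁ · cos²(40°) = 0.7439 · 0.5868 = 0.4365 W.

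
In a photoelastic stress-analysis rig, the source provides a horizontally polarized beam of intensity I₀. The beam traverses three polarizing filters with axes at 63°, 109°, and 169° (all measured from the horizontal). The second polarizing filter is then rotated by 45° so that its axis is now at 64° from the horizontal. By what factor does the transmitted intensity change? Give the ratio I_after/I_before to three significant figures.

I_new/I_old ≈ 0.555

Before rotation:
I₁ = I₀ cos²(63° − 0°) = I₀ cos²(63°) = 0.2061 I₀.
I₂ = I₁ cos²(109° − 63°) = 0.2061 I₀ · cos²(46°) = 0.09946 I₀.
I₃ = I₂ cos²(169° − 109°) = 0.09946 I₀ · cos²(60°) = 0.02486 I₀.
After rotation:
I₁ = I₀ cos²(63° − 0°) = I₀ cos²(63°) = 0.2061 I₀.
I₂ = I₁ cos²(64° − 63°) = 0.2061 I₀ · cos²(1°) = 0.206 I₀.
Angle between axes 2 and 3: 75°. I₃ = 0.206 I₀ · cos²(75°) = 0.0138 I₀.
Ratio = 0.0138 / 0.02486 = 0.5551.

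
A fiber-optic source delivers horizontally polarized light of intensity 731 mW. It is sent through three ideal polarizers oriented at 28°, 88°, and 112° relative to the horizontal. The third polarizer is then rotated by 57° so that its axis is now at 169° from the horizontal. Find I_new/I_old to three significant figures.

I_new/I_old ≈ 0.0293

Before rotation:
I₁ = I₀ cos²(28° − 0°) = I₀ cos²(28°) = 0.7796 I₀.
I₂ = I₁ cos²(88° − 28°) = 0.7796 I₀ · cos²(60°) = 0.1949 I₀.
I₃ = I₂ cos²(112° − 88°) = 0.1949 I₀ · cos²(24°) = 0.1627 I₀.
After rotation:
I₁ = I₀ cos²(28° − 0°) = I₀ cos²(28°) = 0.7796 I₀.
I₂ = I₁ cos²(88° − 28°) = 0.7796 I₀ · cos²(60°) = 0.1949 I₀.
I₃ = I₂ cos²(169° − 88°) = 0.1949 I₀ · cos²(81°) = 0.00477 I₀.
Ratio = 0.00477 / 0.1627 = 0.02932.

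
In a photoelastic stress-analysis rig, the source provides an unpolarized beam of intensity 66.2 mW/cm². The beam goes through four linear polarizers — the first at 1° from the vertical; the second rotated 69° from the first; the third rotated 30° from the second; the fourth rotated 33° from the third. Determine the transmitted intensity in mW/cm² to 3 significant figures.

I ≈ 2.24 mW/cm²

Unpolarized light through the first polarizer → I₁ = 66.2 mW/cm²/2 = 33.1 mW/cm², polarized at 1°.
I₂ = I₁ · cos²(69°) = 33.1 · 0.1284 = 4.251 mW/cm².
I₃ = I₂ · cos²(30°) = 4.251 · 0.75 = 3.188 mW/cm².
I₄ = I₃ · cos²(33°) = 3.188 · 0.7034 = 2.242 mW/cm².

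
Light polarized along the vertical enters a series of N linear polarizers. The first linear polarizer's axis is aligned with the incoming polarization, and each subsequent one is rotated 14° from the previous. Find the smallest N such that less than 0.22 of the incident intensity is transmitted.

First polarizer is aligned with the polarization: full transmission.
Each further stage multiplies by cos²(14°) = 0.9415.
After N polarizers: T = 0.9415^(N−1). Require T < 0.22 ⇒ N−1 > ln(0.22)/ln(0.9415) = 25.11, so N−1 ≥ 26 and N = 27.
Check: N=27 gives T = 0.2085 < 0.22; N=26 gives T = 0.2214.

N = 27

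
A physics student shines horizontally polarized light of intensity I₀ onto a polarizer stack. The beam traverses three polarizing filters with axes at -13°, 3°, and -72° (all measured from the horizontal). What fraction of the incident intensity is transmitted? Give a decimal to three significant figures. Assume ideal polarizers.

≈ 0.0588 I₀

I₁ = I₀ cos²(-13° − 0°) = I₀ cos²(13°) = 0.9494 I₀.
I₂ = I₁ cos²(3° + 13°) = 0.9494 I₀ · cos²(16°) = 0.8773 I₀.
I₃ = I₂ cos²(-72° − 3°) = 0.8773 I₀ · cos²(75°) = 0.05877 I₀.
Transmitted fraction = 0.05877.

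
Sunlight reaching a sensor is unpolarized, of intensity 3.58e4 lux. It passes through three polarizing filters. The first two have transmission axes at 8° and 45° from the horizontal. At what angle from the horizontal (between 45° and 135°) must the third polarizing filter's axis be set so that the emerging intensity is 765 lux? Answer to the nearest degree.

Unpolarized light through the first polarizer → I₁ = ½ I₀, now polarized at 8°.
I₂ = I₁ cos²(45° − 8°) = 0.5 I₀ · cos²(37°) = 0.3189 I₀.
Target fraction: 765 / 3.58e4 lux = 0.02137 of I₀.
Need I₃/I₀ = 0.02137, so cos²(θ − 45°) = 0.02137 / 0.3189 = 0.06701.
θ − 45° = arccos(√0.06701) = 75.0°, giving θ ≈ 45 + 75.0 = 120.0°.

θ ≈ 120°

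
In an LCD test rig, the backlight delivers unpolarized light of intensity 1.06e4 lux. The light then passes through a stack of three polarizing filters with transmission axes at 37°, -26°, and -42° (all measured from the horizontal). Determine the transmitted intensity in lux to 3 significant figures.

Unpolarized light through the first polarizer → I₁ = 1.06e4 lux/2 = 5300 lux, polarized at 37°.
I₂ = I₁ · cos²(63°) = 5300 · 0.2061 = 1092 lux.
I₃ = I₂ · cos²(16°) = 1092 · 0.924 = 1009 lux.

I ≈ 1010 lux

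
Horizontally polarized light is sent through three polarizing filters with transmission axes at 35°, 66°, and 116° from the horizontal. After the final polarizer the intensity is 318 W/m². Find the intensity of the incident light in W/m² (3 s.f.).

By Malus's law, I₁ = I₀ cos²(35° − 0°) = I₀ cos²(35°) = 0.671 I₀.
I₂ = I₁ cos²(66° − 35°) = 0.671 I₀ · cos²(31°) = 0.493 I₀.
I₃ = I₂ cos²(116° − 66°) = 0.493 I₀ · cos²(50°) = 0.2037 I₀.
So 318 W/m² = 0.2037 I₀, giving I₀ = 318/0.2037 = 1561 W/m².

I₀ ≈ 1560 W/m²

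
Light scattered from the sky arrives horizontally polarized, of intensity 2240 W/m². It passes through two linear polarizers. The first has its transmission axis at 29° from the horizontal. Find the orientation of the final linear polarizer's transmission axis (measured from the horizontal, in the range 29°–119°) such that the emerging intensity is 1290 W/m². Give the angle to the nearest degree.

By Malus's law, I₁ = I₀ cos²(29° − 0°) = I₀ cos²(29°) = 0.765 I₀.
Target fraction: 1290 / 2240 W/m² = 0.5759 of I₀.
Need I₂/I₀ = 0.5759, so cos²(θ − 29°) = 0.5759 / 0.765 = 0.7528.
θ − 29° = arccos(√0.7528) = 29.8°, giving θ ≈ 29 + 29.8 = 58.8°.

θ ≈ 59°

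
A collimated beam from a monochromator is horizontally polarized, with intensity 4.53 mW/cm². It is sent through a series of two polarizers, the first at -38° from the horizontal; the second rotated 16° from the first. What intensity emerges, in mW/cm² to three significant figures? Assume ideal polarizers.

By Malus's law, I₁ = 4.53 mW/cm² · cos²(38°) = 2.813 mW/cm².
I₂ = I₁ · cos²(16°) = 2.813 · 0.924 = 2.599 mW/cm².

I ≈ 2.60 mW/cm²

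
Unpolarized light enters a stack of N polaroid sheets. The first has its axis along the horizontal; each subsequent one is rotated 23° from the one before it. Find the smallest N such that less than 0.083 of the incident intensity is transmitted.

N = 12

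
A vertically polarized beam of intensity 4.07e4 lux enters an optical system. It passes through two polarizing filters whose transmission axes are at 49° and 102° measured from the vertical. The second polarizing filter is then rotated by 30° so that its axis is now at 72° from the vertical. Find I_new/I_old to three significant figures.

I_new/I_old ≈ 2.34

Before rotation:
By Malus's law, I₁ = I₀ cos²(49° − 0°) = I₀ cos²(49°) = 0.4304 I₀.
I₂ = I₁ cos²(102° − 49°) = 0.4304 I₀ · cos²(53°) = 0.1559 I₀.
After rotation:
I₁ = I₀ cos²(49° − 0°) = I₀ cos²(49°) = 0.4304 I₀.
I₂ = I₁ cos²(72° − 49°) = 0.4304 I₀ · cos²(23°) = 0.3647 I₀.
Ratio = 0.3647 / 0.1559 = 2.34.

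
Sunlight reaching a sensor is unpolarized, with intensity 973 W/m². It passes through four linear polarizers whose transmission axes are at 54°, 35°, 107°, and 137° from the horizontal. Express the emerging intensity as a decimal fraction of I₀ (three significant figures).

I/I₀ ≈ 0.0320

Unpolarized light through the first polarizer → I₁ = 973 W/m²/2 = 486.5 W/m², polarized at 54°.
I₂ = I₁ · cos²(19°) = 486.5 · 0.894 = 434.9 W/m².
I₃ = I₂ · cos²(72°) = 434.9 · 0.09549 = 41.53 W/m².
I₄ = I₃ · cos²(30°) = 41.53 · 0.75 = 31.15 W/m².
Transmitted fraction = 0.03201.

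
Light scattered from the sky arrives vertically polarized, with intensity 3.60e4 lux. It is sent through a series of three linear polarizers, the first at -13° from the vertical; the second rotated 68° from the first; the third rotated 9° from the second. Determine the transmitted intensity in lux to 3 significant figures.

I ≈ 4680 lux

I₁ = 3.60e4 lux · cos²(13°) = 3.418e+04 lux.
I₂ = I₁ · cos²(68°) = 3.418e+04 · 0.1403 = 4796 lux.
I₃ = I₂ · cos²(9°) = 4796 · 0.9755 = 4679 lux.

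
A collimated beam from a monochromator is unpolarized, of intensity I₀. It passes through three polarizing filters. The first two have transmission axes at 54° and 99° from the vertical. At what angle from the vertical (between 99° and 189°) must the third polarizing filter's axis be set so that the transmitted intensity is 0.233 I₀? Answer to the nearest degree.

θ ≈ 114°

Unpolarized light through the first polarizer → I₁ = ½ I₀, now polarized at 54°.
I₂ = I₁ cos²(99° − 54°) = 0.5 I₀ · cos²(45°) = 0.25 I₀.
Need I₃/I₀ = 0.233, so cos²(θ − 99°) = 0.233 / 0.25 = 0.932.
θ − 99° = arccos(√0.932) = 15.1°, giving θ ≈ 99 + 15.1 = 114.1°.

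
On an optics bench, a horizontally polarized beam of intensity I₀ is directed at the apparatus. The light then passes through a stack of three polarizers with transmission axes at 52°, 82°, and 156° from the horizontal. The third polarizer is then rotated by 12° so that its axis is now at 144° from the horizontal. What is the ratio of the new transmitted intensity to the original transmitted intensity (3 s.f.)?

Before rotation:
I₁ = I₀ cos²(52° − 0°) = I₀ cos²(52°) = 0.379 I₀.
I₂ = I₁ cos²(82° − 52°) = 0.379 I₀ · cos²(30°) = 0.2843 I₀.
I₃ = I₂ cos²(156° − 82°) = 0.2843 I₀ · cos²(74°) = 0.0216 I₀.
After rotation:
I₁ = I₀ cos²(52° − 0°) = I₀ cos²(52°) = 0.379 I₀.
I₂ = I₁ cos²(82° − 52°) = 0.379 I₀ · cos²(30°) = 0.2843 I₀.
I₃ = I₂ cos²(144° − 82°) = 0.2843 I₀ · cos²(62°) = 0.06266 I₀.
Ratio = 0.06266 / 0.0216 = 2.901.

I_new/I_old ≈ 2.90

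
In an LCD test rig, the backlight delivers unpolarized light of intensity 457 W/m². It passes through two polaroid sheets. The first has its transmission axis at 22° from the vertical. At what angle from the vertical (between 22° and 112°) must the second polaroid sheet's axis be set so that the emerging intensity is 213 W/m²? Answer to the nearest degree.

θ ≈ 37°

Unpolarized light through the first polarizer → I₁ = ½ I₀, now polarized at 22°.
Target fraction: 213 / 457 W/m² = 0.4661 of I₀.
Need I₂/I₀ = 0.4661, so cos²(θ − 22°) = 0.4661 / 0.5 = 0.9322.
θ − 22° = arccos(√0.9322) = 15.1°, giving θ ≈ 22 + 15.1 = 37.1°.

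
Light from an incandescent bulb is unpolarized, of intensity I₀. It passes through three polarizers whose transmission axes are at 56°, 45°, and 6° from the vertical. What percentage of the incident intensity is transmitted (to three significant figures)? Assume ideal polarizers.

≈ 29.1%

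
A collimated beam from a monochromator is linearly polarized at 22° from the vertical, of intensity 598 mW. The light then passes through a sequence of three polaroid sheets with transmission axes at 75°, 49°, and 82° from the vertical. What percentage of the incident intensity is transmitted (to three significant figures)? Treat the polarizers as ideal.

≈ 20.6%

By Malus's law, I₁ = 598 mW · cos²(53°) = 216.6 mW.
I₂ = I₁ · cos²(26°) = 216.6 · 0.8078 = 175 mW.
I₃ = I₂ · cos²(33°) = 175 · 0.7034 = 123.1 mW.
That is 20.58% of the incident intensity.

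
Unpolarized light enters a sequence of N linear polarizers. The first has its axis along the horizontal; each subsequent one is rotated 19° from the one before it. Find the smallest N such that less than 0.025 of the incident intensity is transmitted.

N = 28

First polarizer halves the unpolarized light: factor 1/2.
Each further stage multiplies by cos²(19°) = 0.894.
After N polarizers: T = 0.5·0.894^(N−1). Require T < 0.025 ⇒ N−1 > ln(0.025/0.5)/ln(0.894) = 26.74, so N−1 ≥ 27 and N = 28.
Check: N=28 gives T = 0.02427 < 0.025; N=27 gives T = 0.02715.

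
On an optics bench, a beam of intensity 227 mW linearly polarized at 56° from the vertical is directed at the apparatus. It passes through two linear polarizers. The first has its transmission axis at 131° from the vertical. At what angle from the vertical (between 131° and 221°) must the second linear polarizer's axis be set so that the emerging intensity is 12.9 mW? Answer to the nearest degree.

θ ≈ 154°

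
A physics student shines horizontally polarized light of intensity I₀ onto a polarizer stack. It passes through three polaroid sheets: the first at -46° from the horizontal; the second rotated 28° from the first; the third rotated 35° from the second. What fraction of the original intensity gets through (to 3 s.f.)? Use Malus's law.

By Malus's law, I₁ = I₀ cos²(-46° − 0°) = I₀ cos²(46°) = 0.4826 I₀.
I₂ = I₁ cos²(28°) = 0.4826 · 0.7796 I₀ = 0.3762 I₀.
I₃ = I₂ cos²(35°) = 0.3762 · 0.671 I₀ = 0.2524 I₀.
Transmitted fraction = 0.2524.

≈ 0.252 I₀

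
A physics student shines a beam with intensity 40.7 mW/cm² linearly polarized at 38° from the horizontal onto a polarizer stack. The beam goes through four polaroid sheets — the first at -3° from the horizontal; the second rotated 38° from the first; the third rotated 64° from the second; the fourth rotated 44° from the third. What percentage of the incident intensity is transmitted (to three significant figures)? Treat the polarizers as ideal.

≈ 3.52%

I₁ = 40.7 mW/cm² · cos²(41°) = 23.18 mW/cm².
I₂ = I₁ · cos²(38°) = 23.18 · 0.621 = 14.4 mW/cm².
I₃ = I₂ · cos²(64°) = 14.4 · 0.1922 = 2.766 mW/cm².
I₄ = I₃ · cos²(44°) = 2.766 · 0.5174 = 1.431 mW/cm².
That is 3.517% of the incident intensity.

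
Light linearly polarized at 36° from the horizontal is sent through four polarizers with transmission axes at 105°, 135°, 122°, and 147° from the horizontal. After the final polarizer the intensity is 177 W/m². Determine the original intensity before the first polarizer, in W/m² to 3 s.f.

I₀ ≈ 2360 W/m²

I₁ = I₀ cos²(105° − 36°) = I₀ cos²(69°) = 0.1284 I₀.
I₂ = I₁ cos²(135° − 105°) = 0.1284 I₀ · cos²(30°) = 0.09632 I₀.
I₃ = I₂ cos²(122° − 135°) = 0.09632 I₀ · cos²(13°) = 0.09145 I₀.
I₄ = I₃ cos²(147° − 122°) = 0.09145 I₀ · cos²(25°) = 0.07511 I₀.
So 177 W/m² = 0.07511 I₀, giving I₀ = 177/0.07511 = 2356 W/m².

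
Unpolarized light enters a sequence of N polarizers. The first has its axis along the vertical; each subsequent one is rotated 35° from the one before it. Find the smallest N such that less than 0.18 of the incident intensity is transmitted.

N = 4

First polarizer halves the unpolarized light: factor 1/2.
Each further stage multiplies by cos²(35°) = 0.671.
After N polarizers: T = 0.5·0.671^(N−1). Require T < 0.18 ⇒ N−1 > ln(0.18/0.5)/ln(0.671) = 2.56, so N−1 ≥ 3 and N = 4.
Check: N=4 gives T = 0.1511 < 0.18; N=3 gives T = 0.2251.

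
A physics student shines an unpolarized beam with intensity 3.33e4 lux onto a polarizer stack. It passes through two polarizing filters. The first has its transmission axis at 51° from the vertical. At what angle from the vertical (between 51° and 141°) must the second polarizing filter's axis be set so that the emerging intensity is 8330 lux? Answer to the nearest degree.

θ ≈ 96°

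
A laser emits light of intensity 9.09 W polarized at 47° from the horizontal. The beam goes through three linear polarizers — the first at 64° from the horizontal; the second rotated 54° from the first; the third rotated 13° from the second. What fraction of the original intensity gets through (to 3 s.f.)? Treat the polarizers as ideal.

I₁ = 9.09 W · cos²(17°) = 8.313 W.
I₂ = I₁ · cos²(54°) = 8.313 · 0.3455 = 2.872 W.
I₃ = I₂ · cos²(13°) = 2.872 · 0.9494 = 2.727 W.
Transmitted fraction = 0.3.

I/I₀ ≈ 0.300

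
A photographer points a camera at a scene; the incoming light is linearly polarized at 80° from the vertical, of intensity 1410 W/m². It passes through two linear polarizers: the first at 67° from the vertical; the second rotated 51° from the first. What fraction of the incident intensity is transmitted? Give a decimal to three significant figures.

I₁ = 1410 W/m² · cos²(13°) = 1339 W/m².
I₂ = I₁ · cos²(51°) = 1339 · 0.396 = 530.2 W/m².
Transmitted fraction = 0.376.

I/I₀ ≈ 0.376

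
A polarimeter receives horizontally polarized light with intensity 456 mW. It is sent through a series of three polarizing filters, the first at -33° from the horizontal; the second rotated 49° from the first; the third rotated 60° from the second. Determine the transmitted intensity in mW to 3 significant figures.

I ≈ 34.5 mW

I₁ = 456 mW · cos²(33°) = 320.7 mW.
I₂ = I₁ · cos²(49°) = 320.7 · 0.4304 = 138 mW.
I₃ = I₂ · cos²(60°) = 138 · 0.25 = 34.51 mW.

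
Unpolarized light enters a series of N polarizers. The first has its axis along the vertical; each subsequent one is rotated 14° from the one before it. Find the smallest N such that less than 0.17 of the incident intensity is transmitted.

N = 19

First polarizer halves the unpolarized light: factor 1/2.
Each further stage multiplies by cos²(14°) = 0.9415.
After N polarizers: T = 0.5·0.9415^(N−1). Require T < 0.17 ⇒ N−1 > ln(0.17/0.5)/ln(0.9415) = 17.89, so N−1 ≥ 18 and N = 19.
Check: N=19 gives T = 0.1689 < 0.17; N=18 gives T = 0.1794.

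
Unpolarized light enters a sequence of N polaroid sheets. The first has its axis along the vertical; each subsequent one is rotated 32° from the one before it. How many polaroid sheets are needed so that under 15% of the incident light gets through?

N = 5

First polarizer halves the unpolarized light: factor 1/2.
Each further stage multiplies by cos²(32°) = 0.7192.
After N polarizers: T = 0.5·0.7192^(N−1). Require T < 0.15 ⇒ N−1 > ln(0.15/0.5)/ln(0.7192) = 3.65, so N−1 ≥ 4 and N = 5.
Check: N=5 gives T = 0.1338 < 0.15; N=4 gives T = 0.186.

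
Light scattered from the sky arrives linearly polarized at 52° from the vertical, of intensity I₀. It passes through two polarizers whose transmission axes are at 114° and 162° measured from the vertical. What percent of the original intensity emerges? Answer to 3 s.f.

I₁ = I₀ cos²(114° − 52°) = I₀ cos²(62°) = 0.2204 I₀.
I₂ = I₁ cos²(162° − 114°) = 0.2204 I₀ · cos²(48°) = 0.09868 I₀.
That is 9.868% of the incident intensity.

≈ 9.87%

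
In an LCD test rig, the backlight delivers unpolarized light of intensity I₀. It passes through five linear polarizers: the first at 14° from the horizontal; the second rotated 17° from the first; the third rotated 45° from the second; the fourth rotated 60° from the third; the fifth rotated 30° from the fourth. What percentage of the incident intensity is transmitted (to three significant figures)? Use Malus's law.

Unpolarized light through the first polarizer → I₁ = ½ I₀, now polarized at 14°.
I₂ = I₁ cos²(17°) = 0.5 · 0.9145 I₀ = 0.4573 I₀.
I₃ = I₂ cos²(45°) = 0.4573 · 0.5 I₀ = 0.2286 I₀.
I₄ = I₃ cos²(60°) = 0.2286 · 0.25 I₀ = 0.05716 I₀.
I₅ = I₄ cos²(30°) = 0.05716 · 0.75 I₀ = 0.04287 I₀.
That is 4.287% of the incident intensity.

≈ 4.29%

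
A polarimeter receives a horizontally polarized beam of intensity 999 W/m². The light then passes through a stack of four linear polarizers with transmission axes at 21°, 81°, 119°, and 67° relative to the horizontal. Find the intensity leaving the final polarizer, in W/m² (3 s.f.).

I ≈ 51.2 W/m²

I₁ = 999 W/m² · cos²(21°) = 870.7 W/m².
I₂ = I₁ · cos²(60°) = 870.7 · 0.25 = 217.7 W/m².
I₃ = I₂ · cos²(38°) = 217.7 · 0.621 = 135.2 W/m².
I₄ = I₃ · cos²(52°) = 135.2 · 0.379 = 51.23 W/m².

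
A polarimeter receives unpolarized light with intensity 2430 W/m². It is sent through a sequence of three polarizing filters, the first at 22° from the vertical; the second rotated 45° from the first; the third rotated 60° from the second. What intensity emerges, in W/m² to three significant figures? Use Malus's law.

Unpolarized light through the first polarizer → I₁ = 2430 W/m²/2 = 1215 W/m², polarized at 22°.
I₂ = I₁ · cos²(45°) = 1215 · 0.5 = 607.5 W/m².
I₃ = I₂ · cos²(60°) = 607.5 · 0.25 = 151.9 W/m².

I ≈ 152 W/m²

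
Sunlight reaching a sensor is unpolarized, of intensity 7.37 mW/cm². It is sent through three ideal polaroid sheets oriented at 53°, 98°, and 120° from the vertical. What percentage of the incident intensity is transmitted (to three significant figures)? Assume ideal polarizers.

Unpolarized light through the first polarizer → I₁ = 7.37 mW/cm²/2 = 3.685 mW/cm², polarized at 53°.
I₂ = I₁ · cos²(45°) = 3.685 · 0.5 = 1.843 mW/cm².
I₃ = I₂ · cos²(22°) = 1.843 · 0.8597 = 1.584 mW/cm².
That is 21.49% of the incident intensity.

≈ 21.5%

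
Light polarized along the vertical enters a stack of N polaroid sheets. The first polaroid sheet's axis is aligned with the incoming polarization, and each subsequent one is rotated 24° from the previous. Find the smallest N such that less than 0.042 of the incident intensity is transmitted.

First polarizer is aligned with the polarization: full transmission.
Each further stage multiplies by cos²(24°) = 0.8346.
After N polarizers: T = 0.8346^(N−1). Require T < 0.042 ⇒ N−1 > ln(0.042)/ln(0.8346) = 17.53, so N−1 ≥ 18 and N = 19.
Check: N=19 gives T = 0.03857 < 0.042; N=18 gives T = 0.04622.

N = 19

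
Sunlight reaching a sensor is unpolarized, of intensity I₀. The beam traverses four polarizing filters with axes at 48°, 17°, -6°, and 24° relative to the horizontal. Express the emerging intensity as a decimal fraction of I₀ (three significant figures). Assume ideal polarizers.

Unpolarized light through the first polarizer → I₁ = ½ I₀, now polarized at 48°.
I₂ = I₁ cos²(17° − 48°) = 0.5 I₀ · cos²(31°) = 0.3674 I₀.
I₃ = I₂ cos²(-6° − 17°) = 0.3674 I₀ · cos²(23°) = 0.3113 I₀.
I₄ = I₃ cos²(24° + 6°) = 0.3113 I₀ · cos²(30°) = 0.2335 I₀.
Transmitted fraction = 0.2335.

≈ 0.233 I₀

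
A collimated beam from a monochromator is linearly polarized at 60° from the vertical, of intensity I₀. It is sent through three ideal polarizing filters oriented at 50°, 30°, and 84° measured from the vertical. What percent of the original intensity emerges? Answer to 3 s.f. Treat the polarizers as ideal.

By Malus's law, I₁ = I₀ cos²(50° − 60°) = I₀ cos²(10°) = 0.9698 I₀.
I₂ = I₁ cos²(30° − 50°) = 0.9698 I₀ · cos²(20°) = 0.8564 I₀.
I₃ = I₂ cos²(84° − 30°) = 0.8564 I₀ · cos²(54°) = 0.2959 I₀.
That is 29.59% of the incident intensity.

≈ 29.6%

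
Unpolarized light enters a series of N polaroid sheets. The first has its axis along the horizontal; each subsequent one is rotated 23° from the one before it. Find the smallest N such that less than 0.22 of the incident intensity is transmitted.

First polarizer halves the unpolarized light: factor 1/2.
Each further stage multiplies by cos²(23°) = 0.8473.
After N polarizers: T = 0.5·0.8473^(N−1). Require T < 0.22 ⇒ N−1 > ln(0.22/0.5)/ln(0.8473) = 4.96, so N−1 ≥ 5 and N = 6.
Check: N=6 gives T = 0.2184 < 0.22; N=5 gives T = 0.2577.

N = 6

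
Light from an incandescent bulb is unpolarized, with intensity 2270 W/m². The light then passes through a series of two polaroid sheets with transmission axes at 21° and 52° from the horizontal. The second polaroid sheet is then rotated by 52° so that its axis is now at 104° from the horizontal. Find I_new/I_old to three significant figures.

I_new/I_old ≈ 0.0202

Before rotation:
Unpolarized light through the first polarizer → I₁ = ½ I₀, now polarized at 21°.
I₂ = I₁ cos²(52° − 21°) = 0.5 I₀ · cos²(31°) = 0.3674 I₀.
After rotation:
Unpolarized light through the first polarizer → I₁ = ½ I₀, now polarized at 21°.
I₂ = I₁ cos²(104° − 21°) = 0.5 I₀ · cos²(83°) = 0.007426 I₀.
Ratio = 0.007426 / 0.3674 = 0.02021.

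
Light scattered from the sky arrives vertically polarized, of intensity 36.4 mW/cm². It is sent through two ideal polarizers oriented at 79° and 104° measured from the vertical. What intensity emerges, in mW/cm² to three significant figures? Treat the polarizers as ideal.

I ≈ 1.09 mW/cm²

I₁ = 36.4 mW/cm² · cos²(79°) = 1.325 mW/cm².
I₂ = I₁ · cos²(25°) = 1.325 · 0.8214 = 1.089 mW/cm².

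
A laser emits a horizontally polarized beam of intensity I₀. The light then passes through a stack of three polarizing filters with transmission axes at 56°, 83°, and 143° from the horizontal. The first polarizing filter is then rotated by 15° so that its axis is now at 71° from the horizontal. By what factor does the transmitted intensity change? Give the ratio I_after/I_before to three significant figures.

I_new/I_old ≈ 0.409

Before rotation:
By Malus's law, I₁ = I₀ cos²(56° − 0°) = I₀ cos²(56°) = 0.3127 I₀.
I₂ = I₁ cos²(83° − 56°) = 0.3127 I₀ · cos²(27°) = 0.2482 I₀.
I₃ = I₂ cos²(143° − 83°) = 0.2482 I₀ · cos²(60°) = 0.06206 I₀.
After rotation:
I₁ = I₀ cos²(71° − 0°) = I₀ cos²(71°) = 0.106 I₀.
I₂ = I₁ cos²(83° − 71°) = 0.106 I₀ · cos²(12°) = 0.1014 I₀.
I₃ = I₂ cos²(143° − 83°) = 0.1014 I₀ · cos²(60°) = 0.02535 I₀.
Ratio = 0.02535 / 0.06206 = 0.4085.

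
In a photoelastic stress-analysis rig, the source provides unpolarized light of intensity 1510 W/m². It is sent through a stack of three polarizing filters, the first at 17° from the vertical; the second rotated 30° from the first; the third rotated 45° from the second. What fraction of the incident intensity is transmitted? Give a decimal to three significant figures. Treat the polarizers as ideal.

I/I₀ ≈ 0.188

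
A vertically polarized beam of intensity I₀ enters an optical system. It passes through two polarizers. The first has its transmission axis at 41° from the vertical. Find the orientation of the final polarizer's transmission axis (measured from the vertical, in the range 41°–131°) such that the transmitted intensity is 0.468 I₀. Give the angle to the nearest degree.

θ ≈ 66°

I₁ = I₀ cos²(41° − 0°) = I₀ cos²(41°) = 0.5696 I₀.
Need I₂/I₀ = 0.468, so cos²(θ − 41°) = 0.468 / 0.5696 = 0.8216.
θ − 41° = arccos(√0.8216) = 25.0°, giving θ ≈ 41 + 25.0 = 66.0°.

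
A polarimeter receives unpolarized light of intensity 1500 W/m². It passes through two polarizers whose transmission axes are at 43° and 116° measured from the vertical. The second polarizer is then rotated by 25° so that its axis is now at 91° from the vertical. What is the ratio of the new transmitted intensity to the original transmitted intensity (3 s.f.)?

I_new/I_old ≈ 5.24

Before rotation:
Unpolarized light through the first polarizer → I₁ = ½ I₀, now polarized at 43°.
I₂ = I₁ cos²(116° − 43°) = 0.5 I₀ · cos²(73°) = 0.04274 I₀.
After rotation:
Unpolarized light through the first polarizer → I₁ = ½ I₀, now polarized at 43°.
I₂ = I₁ cos²(91° − 43°) = 0.5 I₀ · cos²(48°) = 0.2239 I₀.
Ratio = 0.2239 / 0.04274 = 5.238.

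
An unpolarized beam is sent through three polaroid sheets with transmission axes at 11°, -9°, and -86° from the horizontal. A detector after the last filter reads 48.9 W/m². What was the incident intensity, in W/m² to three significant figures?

I₀ ≈ 2190 W/m²

Unpolarized light through the first polarizer → I₁ = ½ I₀, now polarized at 11°.
I₂ = I₁ cos²(-9° − 11°) = 0.5 I₀ · cos²(20°) = 0.4415 I₀.
I₃ = I₂ cos²(-86° + 9°) = 0.4415 I₀ · cos²(77°) = 0.02234 I₀.
So 48.9 W/m² = 0.02234 I₀, giving I₀ = 48.9/0.02234 = 2189 W/m².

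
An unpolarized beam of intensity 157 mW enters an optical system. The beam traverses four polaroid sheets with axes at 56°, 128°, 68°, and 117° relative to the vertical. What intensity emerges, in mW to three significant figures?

Unpolarized light through the first polarizer → I₁ = 157 mW/2 = 78.5 mW, polarized at 56°.
I₂ = I₁ · cos²(72°) = 78.5 · 0.09549 = 7.496 mW.
I₃ = I₂ · cos²(60°) = 7.496 · 0.25 = 1.874 mW.
I₄ = I₃ · cos²(49°) = 1.874 · 0.4304 = 0.8066 mW.

I ≈ 0.807 mW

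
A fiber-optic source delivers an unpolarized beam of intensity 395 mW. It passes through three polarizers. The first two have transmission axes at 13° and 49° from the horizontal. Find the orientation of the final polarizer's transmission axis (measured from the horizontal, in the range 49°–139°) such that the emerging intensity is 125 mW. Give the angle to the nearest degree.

Unpolarized light through the first polarizer → I₁ = ½ I₀, now polarized at 13°.
I₂ = I₁ cos²(49° − 13°) = 0.5 I₀ · cos²(36°) = 0.3273 I₀.
Target fraction: 125 / 395 mW = 0.3165 of I₀.
Need I₃/I₀ = 0.3165, so cos²(θ − 49°) = 0.3165 / 0.3273 = 0.967.
θ − 49° = arccos(√0.967) = 10.5°, giving θ ≈ 49 + 10.5 = 59.5°.

θ ≈ 59°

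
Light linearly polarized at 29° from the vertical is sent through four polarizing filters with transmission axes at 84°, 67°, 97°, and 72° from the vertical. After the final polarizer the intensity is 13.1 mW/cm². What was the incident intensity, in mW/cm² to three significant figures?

By Malus's law, I₁ = I₀ cos²(84° − 29°) = I₀ cos²(55°) = 0.329 I₀.
I₂ = I₁ cos²(67° − 84°) = 0.329 I₀ · cos²(17°) = 0.3009 I₀.
I₃ = I₂ cos²(97° − 67°) = 0.3009 I₀ · cos²(30°) = 0.2257 I₀.
I₄ = I₃ cos²(72° − 97°) = 0.2257 I₀ · cos²(25°) = 0.1853 I₀.
So 13.1 mW/cm² = 0.1853 I₀, giving I₀ = 13.1/0.1853 = 70.68 mW/cm².

I₀ ≈ 70.7 mW/cm²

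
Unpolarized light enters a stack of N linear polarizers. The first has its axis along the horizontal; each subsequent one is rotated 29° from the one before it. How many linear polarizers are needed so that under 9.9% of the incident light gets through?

First polarizer halves the unpolarized light: factor 1/2.
Each further stage multiplies by cos²(29°) = 0.765.
After N polarizers: T = 0.5·0.765^(N−1). Require T < 0.099 ⇒ N−1 > ln(0.099/0.5)/ln(0.765) = 6.04, so N−1 ≥ 7 and N = 8.
Check: N=8 gives T = 0.07664 < 0.099; N=7 gives T = 0.1002.

N = 8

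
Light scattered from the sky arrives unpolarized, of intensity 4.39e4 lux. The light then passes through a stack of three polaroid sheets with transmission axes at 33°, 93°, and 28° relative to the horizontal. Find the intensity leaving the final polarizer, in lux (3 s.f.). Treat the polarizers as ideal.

I ≈ 980 lux

Unpolarized light through the first polarizer → I₁ = 4.39e4 lux/2 = 2.195e+04 lux, polarized at 33°.
I₂ = I₁ · cos²(60°) = 2.195e+04 · 0.25 = 5488 lux.
I₃ = I₂ · cos²(65°) = 5488 · 0.1786 = 980.1 lux.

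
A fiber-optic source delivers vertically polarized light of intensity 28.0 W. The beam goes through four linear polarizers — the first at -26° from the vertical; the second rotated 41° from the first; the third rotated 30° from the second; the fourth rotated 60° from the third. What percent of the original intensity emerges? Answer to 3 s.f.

≈ 8.63%

By Malus's law, I₁ = 28.0 W · cos²(26°) = 22.62 W.
I₂ = I₁ · cos²(41°) = 22.62 · 0.5696 = 12.88 W.
I₃ = I₂ · cos²(30°) = 12.88 · 0.75 = 9.663 W.
I₄ = I₃ · cos²(60°) = 9.663 · 0.25 = 2.416 W.
That is 8.627% of the incident intensity.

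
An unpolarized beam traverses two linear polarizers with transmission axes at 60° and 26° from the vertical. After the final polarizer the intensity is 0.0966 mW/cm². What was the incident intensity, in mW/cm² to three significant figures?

Unpolarized light through the first polarizer → I₁ = ½ I₀, now polarized at 60°.
I₂ = I₁ cos²(26° − 60°) = 0.5 I₀ · cos²(34°) = 0.3437 I₀.
So 0.0966 mW/cm² = 0.3437 I₀, giving I₀ = 0.0966/0.3437 = 0.2811 mW/cm².

I₀ ≈ 0.281 mW/cm²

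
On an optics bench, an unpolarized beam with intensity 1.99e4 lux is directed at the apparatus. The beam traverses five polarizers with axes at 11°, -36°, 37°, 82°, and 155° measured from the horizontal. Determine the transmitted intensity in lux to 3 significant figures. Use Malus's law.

Unpolarized light through the first polarizer → I₁ = 1.99e4 lux/2 = 9950 lux, polarized at 11°.
I₂ = I₁ · cos²(47°) = 9950 · 0.4651 = 4628 lux.
I₃ = I₂ · cos²(73°) = 4628 · 0.08548 = 395.6 lux.
I₄ = I₃ · cos²(45°) = 395.6 · 0.5 = 197.8 lux.
I₅ = I₄ · cos²(73°) = 197.8 · 0.08548 = 16.91 lux.

I ≈ 16.9 lux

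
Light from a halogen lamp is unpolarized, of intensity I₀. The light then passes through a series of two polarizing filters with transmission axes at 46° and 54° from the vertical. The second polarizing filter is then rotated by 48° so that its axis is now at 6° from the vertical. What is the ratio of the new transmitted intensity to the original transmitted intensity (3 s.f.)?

Before rotation:
Unpolarized light through the first polarizer → I₁ = ½ I₀, now polarized at 46°.
I₂ = I₁ cos²(54° − 46°) = 0.5 I₀ · cos²(8°) = 0.4903 I₀.
After rotation:
Unpolarized light through the first polarizer → I₁ = ½ I₀, now polarized at 46°.
I₂ = I₁ cos²(6° − 46°) = 0.5 I₀ · cos²(40°) = 0.2934 I₀.
Ratio = 0.2934 / 0.4903 = 0.5984.

I_new/I_old ≈ 0.598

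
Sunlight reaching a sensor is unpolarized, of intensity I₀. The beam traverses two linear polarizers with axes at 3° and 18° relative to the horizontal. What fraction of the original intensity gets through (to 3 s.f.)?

Unpolarized light through the first polarizer → I₁ = ½ I₀, now polarized at 3°.
I₂ = I₁ cos²(18° − 3°) = 0.5 I₀ · cos²(15°) = 0.4665 I₀.
Transmitted fraction = 0.4665.

≈ 0.467 I₀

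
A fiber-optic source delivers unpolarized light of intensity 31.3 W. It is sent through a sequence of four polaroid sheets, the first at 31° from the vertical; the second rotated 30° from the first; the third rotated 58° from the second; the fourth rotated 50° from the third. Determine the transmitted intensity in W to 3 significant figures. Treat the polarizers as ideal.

Unpolarized light through the first polarizer → I₁ = 31.3 W/2 = 15.65 W, polarized at 31°.
I₂ = I₁ · cos²(30°) = 15.65 · 0.75 = 11.74 W.
I₃ = I₂ · cos²(58°) = 11.74 · 0.2808 = 3.296 W.
I₄ = I₃ · cos²(50°) = 3.296 · 0.4132 = 1.362 W.

I ≈ 1.36 W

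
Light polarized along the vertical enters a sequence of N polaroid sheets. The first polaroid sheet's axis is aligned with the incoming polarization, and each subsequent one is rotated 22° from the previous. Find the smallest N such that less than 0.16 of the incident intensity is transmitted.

N = 14

First polarizer is aligned with the polarization: full transmission.
Each further stage multiplies by cos²(22°) = 0.8597.
After N polarizers: T = 0.8597^(N−1). Require T < 0.16 ⇒ N−1 > ln(0.16)/ln(0.8597) = 12.12, so N−1 ≥ 13 and N = 14.
Check: N=14 gives T = 0.1401 < 0.16; N=13 gives T = 0.1629.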